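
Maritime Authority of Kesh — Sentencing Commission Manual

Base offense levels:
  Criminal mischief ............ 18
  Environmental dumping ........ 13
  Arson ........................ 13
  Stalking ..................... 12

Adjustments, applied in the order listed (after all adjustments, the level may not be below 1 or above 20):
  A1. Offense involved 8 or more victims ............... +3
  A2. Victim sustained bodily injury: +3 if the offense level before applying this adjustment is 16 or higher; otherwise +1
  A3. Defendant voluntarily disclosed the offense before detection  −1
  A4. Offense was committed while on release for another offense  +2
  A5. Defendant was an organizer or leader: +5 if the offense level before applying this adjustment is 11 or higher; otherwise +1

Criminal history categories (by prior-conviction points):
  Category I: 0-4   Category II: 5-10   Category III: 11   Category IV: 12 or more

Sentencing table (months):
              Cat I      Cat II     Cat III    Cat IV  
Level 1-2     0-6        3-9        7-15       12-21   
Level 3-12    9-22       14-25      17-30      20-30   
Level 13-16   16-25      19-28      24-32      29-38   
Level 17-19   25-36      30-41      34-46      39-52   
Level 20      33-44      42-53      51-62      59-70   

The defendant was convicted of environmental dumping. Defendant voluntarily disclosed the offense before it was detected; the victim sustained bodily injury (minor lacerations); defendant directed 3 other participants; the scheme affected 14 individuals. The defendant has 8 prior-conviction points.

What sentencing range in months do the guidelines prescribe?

Base offense level for environmental dumping: 13.
A1 applies: 13 + 3 = 16.
A2 applies (level before this adjustment is 16 ≥ 16, so +3): 16 + 3 = 19.
A3 applies: 19 − 1 = 18.
A5 applies (level before this adjustment is 18 ≥ 11, so +5): 18 + 5 = 23.
Level 23 exceeds the maximum of 20; capped at 20.
Final offense level: 20.
Criminal history: 8 prior points → Category II (5-10).
Level 20 falls in the 20 band.
Grid: Level 20 × Category II = 42-53 months.

42-53 months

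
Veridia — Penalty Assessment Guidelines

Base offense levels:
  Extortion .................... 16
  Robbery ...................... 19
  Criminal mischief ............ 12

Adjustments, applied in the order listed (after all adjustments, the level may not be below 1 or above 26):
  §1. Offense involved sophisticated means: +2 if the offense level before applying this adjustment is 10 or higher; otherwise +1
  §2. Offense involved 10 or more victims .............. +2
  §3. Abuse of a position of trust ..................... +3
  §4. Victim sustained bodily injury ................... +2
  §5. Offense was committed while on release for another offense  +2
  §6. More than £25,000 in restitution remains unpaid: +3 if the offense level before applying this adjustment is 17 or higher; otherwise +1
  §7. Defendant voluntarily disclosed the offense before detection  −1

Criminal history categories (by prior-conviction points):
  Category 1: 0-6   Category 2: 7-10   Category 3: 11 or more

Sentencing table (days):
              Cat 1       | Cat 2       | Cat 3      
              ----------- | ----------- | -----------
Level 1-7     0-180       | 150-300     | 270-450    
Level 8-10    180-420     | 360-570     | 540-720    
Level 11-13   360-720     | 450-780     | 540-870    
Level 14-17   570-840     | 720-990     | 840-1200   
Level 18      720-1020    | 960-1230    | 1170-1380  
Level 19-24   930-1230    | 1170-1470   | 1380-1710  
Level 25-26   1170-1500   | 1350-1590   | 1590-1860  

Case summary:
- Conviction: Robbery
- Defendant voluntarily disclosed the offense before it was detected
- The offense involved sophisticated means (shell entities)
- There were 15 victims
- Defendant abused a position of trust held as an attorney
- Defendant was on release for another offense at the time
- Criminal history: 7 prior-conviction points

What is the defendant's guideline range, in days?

1350-1590 days

Base offense level for robbery: 19.
§1 applies (level before this adjustment is 19 ≥ 10, so +2): 19 + 2 = 21.
§2 applies: 21 + 2 = 23.
§3 applies: 23 + 3 = 26.
§5 applies: 26 + 2 = 28.
§6 does not apply.
§7 applies: 28 − 1 = 27.
Level 27 exceeds the maximum of 26; capped at 26.
Final offense level: 26.
Criminal history: 7 prior points → Category 2 (7-10).
Level 26 falls in the 25-26 band.
Grid: Level 25-26 × Category 2 = 1350-1590 days.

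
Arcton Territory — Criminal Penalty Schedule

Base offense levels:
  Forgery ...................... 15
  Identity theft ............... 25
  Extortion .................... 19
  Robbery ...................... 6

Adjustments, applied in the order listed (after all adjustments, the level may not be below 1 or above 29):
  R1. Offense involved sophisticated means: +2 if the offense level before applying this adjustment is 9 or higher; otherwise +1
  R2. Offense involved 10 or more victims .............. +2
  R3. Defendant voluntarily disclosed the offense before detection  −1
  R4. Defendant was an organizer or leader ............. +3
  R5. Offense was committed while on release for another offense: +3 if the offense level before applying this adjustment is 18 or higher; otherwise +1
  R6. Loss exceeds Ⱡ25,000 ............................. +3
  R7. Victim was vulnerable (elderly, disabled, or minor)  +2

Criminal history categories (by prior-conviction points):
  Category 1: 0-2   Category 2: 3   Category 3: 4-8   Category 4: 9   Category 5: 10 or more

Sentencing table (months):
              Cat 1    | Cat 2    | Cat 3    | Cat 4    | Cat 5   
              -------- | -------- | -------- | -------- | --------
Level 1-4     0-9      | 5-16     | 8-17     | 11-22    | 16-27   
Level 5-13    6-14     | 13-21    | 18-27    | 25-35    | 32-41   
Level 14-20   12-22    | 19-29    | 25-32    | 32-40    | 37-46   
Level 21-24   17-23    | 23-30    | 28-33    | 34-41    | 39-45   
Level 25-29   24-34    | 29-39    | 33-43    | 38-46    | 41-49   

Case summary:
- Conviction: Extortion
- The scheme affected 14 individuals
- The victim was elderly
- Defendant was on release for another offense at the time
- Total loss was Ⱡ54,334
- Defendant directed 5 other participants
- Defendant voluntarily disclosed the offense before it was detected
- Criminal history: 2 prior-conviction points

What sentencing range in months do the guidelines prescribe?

Base offense level for extortion: 19.
R1 does not apply.
R2 applies: 19 + 2 = 21.
R3 applies: 21 − 1 = 20.
R4 applies: 20 + 3 = 23.
R5 applies (level before this adjustment is 23 ≥ 18, so +3): 23 + 3 = 26.
R6 applies: 26 + 3 = 29.
R7 applies: 29 + 2 = 31.
Level 31 exceeds the maximum of 29; capped at 29.
Final offense level: 29.
Criminal history: 2 prior points → Category 1 (0-2).
Level 29 falls in the 25-29 band.
Grid: Level 25-29 × Category 1 = 24-34 months.

24-34 months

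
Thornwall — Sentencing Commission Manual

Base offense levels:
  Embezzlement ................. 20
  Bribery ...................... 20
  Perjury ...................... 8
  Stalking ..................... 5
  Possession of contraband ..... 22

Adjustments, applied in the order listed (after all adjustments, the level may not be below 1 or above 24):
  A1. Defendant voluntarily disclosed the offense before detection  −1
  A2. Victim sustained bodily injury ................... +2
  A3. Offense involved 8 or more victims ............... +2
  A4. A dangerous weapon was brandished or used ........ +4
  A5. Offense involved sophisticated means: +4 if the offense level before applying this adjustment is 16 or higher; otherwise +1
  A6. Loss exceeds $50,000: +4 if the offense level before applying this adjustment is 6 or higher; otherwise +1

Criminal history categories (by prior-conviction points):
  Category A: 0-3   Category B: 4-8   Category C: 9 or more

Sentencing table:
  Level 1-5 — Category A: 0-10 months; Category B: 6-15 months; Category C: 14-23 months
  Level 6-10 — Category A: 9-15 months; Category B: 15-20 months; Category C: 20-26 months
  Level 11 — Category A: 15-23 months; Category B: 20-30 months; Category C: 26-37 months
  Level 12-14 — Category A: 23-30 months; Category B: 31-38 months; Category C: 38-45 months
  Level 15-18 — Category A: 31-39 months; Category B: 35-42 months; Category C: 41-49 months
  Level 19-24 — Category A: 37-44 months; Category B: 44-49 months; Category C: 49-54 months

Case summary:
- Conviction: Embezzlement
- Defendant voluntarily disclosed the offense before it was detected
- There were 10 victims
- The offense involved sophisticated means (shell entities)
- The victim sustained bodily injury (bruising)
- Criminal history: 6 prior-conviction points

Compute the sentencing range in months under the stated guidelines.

Base offense level for embezzlement: 20.
A1 applies: 20 − 1 = 19.
A2 applies: 19 + 2 = 21.
A3 applies: 21 + 2 = 23.
A5 applies (level before this adjustment is 23 ≥ 16, so +4): 23 + 4 = 27.
Level 27 exceeds the maximum of 24; capped at 24.
Final offense level: 24.
Criminal history: 6 prior points → Category B (4-8).
Level 24 falls in the 19-24 band.
Grid: Level 19-24 × Category B = 44-49 months.

44-49 months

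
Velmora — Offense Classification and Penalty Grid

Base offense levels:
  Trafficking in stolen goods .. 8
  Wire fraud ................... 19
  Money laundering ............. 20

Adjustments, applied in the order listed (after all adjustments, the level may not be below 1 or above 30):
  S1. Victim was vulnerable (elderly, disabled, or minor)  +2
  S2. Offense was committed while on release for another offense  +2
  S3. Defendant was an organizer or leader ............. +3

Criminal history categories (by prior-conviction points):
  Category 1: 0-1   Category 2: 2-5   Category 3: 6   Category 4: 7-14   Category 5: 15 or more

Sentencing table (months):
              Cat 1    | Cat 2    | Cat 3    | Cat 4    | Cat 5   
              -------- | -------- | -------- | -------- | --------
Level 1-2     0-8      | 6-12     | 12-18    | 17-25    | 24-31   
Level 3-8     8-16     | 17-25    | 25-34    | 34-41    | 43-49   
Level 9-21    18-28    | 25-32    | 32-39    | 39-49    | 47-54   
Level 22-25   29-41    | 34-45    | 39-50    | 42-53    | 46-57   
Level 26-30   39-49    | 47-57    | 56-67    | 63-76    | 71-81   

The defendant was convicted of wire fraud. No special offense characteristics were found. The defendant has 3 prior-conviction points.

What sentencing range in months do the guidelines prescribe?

Base offense level for wire fraud: 19.
Final offense level: 19.
Criminal history: 3 prior points → Category 2 (2-5).
Level 19 falls in the 9-21 band.
Grid: Level 9-21 × Category 2 = 25-32 months.

25-32 months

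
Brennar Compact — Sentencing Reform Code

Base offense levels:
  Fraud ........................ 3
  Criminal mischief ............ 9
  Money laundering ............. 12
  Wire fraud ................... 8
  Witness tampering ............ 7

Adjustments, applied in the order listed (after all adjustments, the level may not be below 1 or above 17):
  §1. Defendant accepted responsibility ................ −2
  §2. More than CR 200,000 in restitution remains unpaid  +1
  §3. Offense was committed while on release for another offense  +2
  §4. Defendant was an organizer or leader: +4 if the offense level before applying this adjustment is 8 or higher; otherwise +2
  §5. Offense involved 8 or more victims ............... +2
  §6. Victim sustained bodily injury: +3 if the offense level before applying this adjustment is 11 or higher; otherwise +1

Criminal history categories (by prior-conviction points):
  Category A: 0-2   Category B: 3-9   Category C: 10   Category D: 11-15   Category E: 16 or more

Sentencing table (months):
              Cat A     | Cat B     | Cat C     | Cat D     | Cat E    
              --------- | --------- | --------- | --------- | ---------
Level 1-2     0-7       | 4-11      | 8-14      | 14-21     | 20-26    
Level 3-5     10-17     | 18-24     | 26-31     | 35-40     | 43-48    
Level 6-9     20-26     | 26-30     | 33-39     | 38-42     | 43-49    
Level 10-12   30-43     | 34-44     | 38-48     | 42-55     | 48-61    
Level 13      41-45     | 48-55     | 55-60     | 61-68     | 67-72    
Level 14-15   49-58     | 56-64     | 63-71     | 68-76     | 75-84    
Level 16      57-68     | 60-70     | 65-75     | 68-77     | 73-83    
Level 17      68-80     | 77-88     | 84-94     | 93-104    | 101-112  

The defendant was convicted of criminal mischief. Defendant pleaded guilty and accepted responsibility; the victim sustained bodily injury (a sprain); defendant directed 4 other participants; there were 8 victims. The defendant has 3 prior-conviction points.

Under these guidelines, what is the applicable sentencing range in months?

56-64 months

Base offense level for criminal mischief: 9.
§1 applies: 9 − 2 = 7.
§2 does not apply.
§4 applies (level before this adjustment is 7 < 8, so +2): 7 + 2 = 9.
§5 applies: 9 + 2 = 11.
§6 applies (level before this adjustment is 11 ≥ 11, so +3): 11 + 3 = 14.
Final offense level: 14.
Criminal history: 3 prior points → Category B (3-9).
Level 14 falls in the 14-15 band.
Grid: Level 14-15 × Category B = 56-64 months.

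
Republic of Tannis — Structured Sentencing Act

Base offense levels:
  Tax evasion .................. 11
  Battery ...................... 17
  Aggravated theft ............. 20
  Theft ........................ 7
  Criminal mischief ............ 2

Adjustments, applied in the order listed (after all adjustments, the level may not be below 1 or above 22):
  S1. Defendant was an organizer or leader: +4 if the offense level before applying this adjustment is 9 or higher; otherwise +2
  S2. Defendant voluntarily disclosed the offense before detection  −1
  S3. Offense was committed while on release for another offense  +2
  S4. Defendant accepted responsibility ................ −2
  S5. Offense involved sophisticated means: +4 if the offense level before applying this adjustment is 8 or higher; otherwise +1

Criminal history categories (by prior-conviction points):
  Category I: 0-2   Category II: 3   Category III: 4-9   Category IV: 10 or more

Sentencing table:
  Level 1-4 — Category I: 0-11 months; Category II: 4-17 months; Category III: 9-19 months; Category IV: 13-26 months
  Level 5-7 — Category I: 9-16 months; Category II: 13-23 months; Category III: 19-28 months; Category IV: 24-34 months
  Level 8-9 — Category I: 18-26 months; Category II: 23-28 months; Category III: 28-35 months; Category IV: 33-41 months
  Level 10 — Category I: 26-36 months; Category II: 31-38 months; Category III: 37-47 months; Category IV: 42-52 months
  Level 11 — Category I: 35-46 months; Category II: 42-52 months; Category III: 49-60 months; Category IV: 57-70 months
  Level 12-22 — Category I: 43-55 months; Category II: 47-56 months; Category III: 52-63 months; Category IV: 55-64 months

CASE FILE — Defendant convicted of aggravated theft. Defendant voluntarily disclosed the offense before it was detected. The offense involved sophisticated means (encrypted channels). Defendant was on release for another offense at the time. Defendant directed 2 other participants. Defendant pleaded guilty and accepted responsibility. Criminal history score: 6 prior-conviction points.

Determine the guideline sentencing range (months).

Base offense level for aggravated theft: 20.
S1 applies (level before this adjustment is 20 ≥ 9, so +4): 20 + 4 = 24.
S2 applies: 24 − 1 = 23.
S3 applies: 23 + 2 = 25.
S4 applies: 25 − 2 = 23.
S5 applies (level before this adjustment is 23 ≥ 8, so +4): 23 + 4 = 27.
Level 27 exceeds the maximum of 22; capped at 22.
Final offense level: 22.
Criminal history: 6 prior points → Category III (4-9).
Level 22 falls in the 12-22 band.
Grid: Level 12-22 × Category III = 52-63 months.

52-63 months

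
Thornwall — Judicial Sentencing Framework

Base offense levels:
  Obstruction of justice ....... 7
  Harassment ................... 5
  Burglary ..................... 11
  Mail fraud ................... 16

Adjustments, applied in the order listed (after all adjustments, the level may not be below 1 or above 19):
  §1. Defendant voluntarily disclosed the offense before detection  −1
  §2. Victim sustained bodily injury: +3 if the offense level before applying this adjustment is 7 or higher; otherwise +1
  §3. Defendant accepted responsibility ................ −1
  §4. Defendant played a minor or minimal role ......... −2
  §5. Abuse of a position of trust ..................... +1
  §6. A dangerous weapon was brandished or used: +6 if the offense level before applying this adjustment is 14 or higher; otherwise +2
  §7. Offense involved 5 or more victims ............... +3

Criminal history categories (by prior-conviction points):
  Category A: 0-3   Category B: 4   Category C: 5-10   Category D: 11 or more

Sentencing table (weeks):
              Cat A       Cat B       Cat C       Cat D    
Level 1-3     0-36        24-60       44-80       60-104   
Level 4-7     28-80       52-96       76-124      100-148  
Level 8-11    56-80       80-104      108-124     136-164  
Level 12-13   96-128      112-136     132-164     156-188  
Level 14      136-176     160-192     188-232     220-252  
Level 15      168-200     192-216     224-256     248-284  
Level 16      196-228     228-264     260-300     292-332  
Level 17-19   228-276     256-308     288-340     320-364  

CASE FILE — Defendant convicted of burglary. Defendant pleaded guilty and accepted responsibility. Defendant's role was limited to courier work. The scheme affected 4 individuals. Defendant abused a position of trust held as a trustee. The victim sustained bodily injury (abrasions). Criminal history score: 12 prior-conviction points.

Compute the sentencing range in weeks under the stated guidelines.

Base offense level for burglary: 11.
§1 does not apply.
§2 applies (level before this adjustment is 11 ≥ 7, so +3): 11 + 3 = 14.
§3 applies: 14 − 1 = 13.
§4 applies: 13 − 2 = 11.
§5 applies: 11 + 1 = 12.
Final offense level: 12.
Criminal history: 12 prior points → Category D (11+).
Level 12 falls in the 12-13 band.
Grid: Level 12-13 × Category D = 156-188 weeks.

156-188 weeks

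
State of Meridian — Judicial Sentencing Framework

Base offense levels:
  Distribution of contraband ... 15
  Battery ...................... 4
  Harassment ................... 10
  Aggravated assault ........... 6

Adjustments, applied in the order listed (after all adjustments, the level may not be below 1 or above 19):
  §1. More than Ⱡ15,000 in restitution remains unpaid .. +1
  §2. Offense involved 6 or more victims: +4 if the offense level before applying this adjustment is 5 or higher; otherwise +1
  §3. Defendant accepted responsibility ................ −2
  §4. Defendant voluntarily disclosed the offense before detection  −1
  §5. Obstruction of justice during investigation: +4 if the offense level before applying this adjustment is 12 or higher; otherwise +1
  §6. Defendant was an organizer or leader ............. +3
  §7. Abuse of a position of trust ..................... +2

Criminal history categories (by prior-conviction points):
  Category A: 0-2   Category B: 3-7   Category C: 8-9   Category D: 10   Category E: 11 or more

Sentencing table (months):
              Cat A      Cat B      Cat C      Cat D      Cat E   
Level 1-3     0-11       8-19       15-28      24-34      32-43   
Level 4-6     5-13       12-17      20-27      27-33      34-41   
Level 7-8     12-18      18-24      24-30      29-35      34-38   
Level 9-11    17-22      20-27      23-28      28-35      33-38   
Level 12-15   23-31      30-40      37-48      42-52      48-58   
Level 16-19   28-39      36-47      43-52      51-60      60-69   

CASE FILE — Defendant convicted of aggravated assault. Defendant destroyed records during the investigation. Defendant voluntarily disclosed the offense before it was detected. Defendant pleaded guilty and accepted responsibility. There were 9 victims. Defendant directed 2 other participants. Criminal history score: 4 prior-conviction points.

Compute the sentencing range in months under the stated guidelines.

20-27 months

Base offense level for aggravated assault: 6.
§2 applies (level before this adjustment is 6 ≥ 5, so +4): 6 + 4 = 10.
§3 applies: 10 − 2 = 8.
§4 applies: 8 − 1 = 7.
§5 applies (level before this adjustment is 7 < 12, so +1): 7 + 1 = 8.
§6 applies: 8 + 3 = 11.
§7 does not apply.
Final offense level: 11.
Criminal history: 4 prior points → Category B (3-7).
Level 11 falls in the 9-11 band.
Grid: Level 9-11 × Category B = 20-27 months.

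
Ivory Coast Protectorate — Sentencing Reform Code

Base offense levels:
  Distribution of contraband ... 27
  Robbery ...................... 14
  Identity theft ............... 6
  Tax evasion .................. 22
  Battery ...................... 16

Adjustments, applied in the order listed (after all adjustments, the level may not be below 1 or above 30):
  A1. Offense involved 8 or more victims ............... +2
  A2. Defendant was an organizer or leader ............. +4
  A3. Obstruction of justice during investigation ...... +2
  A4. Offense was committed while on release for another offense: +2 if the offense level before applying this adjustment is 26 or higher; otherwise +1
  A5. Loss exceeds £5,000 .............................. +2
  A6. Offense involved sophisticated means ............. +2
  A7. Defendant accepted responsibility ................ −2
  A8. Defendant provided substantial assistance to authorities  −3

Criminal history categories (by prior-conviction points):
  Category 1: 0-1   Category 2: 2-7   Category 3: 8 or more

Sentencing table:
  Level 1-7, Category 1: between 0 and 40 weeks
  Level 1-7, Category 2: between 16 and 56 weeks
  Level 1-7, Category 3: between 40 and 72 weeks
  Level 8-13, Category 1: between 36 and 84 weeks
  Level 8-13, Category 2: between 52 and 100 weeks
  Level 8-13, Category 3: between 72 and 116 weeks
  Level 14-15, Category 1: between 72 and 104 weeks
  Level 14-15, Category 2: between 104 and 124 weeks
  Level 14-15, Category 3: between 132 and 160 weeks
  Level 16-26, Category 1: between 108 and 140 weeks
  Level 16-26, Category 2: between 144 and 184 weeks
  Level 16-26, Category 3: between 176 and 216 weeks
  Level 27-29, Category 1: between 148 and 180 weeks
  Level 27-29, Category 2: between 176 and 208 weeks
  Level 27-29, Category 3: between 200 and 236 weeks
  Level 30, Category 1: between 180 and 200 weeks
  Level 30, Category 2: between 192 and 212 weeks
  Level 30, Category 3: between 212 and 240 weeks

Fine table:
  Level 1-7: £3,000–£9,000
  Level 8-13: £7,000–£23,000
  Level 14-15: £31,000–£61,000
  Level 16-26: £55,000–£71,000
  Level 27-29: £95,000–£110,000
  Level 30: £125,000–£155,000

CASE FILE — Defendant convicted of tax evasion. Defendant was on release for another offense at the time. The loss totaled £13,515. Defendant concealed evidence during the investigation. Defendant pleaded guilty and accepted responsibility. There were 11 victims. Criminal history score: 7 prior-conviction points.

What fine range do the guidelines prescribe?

Base offense level for tax evasion: 22.
A1 applies: 22 + 2 = 24.
A3 applies: 24 + 2 = 26.
A4 applies (level before this adjustment is 26 ≥ 26, so +2): 26 + 2 = 28.
A5 applies: 28 + 2 = 30.
A7 applies: 30 − 2 = 28.
Final offense level: 28.
Level 28 falls in the 27-29 band.
Fine table: Level 27-29 → £95,000–£110,000.

£95,000–£110,000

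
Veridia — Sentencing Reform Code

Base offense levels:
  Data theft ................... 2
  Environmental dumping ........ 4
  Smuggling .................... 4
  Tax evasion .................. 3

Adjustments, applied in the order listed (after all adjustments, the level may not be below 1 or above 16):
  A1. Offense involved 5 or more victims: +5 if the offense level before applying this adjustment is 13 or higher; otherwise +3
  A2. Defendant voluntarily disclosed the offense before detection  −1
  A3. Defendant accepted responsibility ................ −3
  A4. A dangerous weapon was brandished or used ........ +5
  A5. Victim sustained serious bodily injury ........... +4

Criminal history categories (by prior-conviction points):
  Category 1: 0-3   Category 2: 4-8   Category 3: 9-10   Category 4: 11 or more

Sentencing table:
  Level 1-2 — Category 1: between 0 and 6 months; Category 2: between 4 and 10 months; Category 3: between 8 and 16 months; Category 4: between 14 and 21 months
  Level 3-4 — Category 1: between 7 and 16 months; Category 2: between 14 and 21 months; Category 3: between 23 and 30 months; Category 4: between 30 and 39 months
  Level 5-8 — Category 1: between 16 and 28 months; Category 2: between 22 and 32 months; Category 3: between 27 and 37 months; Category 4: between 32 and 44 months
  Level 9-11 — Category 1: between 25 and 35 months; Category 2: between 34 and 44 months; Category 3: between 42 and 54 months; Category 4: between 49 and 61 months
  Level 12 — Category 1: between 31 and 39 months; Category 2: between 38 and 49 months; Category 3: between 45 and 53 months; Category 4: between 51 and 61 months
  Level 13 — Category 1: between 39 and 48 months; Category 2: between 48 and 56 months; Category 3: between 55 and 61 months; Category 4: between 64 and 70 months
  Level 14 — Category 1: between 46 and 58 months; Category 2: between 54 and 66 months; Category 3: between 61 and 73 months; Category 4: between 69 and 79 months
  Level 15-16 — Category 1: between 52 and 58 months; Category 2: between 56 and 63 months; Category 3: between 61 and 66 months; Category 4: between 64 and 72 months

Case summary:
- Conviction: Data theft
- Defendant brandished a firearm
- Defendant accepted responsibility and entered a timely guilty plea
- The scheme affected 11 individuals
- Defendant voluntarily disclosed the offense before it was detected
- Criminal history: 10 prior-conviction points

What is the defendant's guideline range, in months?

Base offense level for data theft: 2.
A1 applies (level before this adjustment is 2 < 13, so +3): 2 + 3 = 5.
A2 applies: 5 − 1 = 4.
A3 applies: 4 − 3 = 1.
A4 applies: 1 + 5 = 6.
Final offense level: 6.
Criminal history: 10 prior points → Category 3 (9-10).
Level 6 falls in the 5-8 band.
Grid: Level 5-8 × Category 3 = 27-37 months.

27-37 months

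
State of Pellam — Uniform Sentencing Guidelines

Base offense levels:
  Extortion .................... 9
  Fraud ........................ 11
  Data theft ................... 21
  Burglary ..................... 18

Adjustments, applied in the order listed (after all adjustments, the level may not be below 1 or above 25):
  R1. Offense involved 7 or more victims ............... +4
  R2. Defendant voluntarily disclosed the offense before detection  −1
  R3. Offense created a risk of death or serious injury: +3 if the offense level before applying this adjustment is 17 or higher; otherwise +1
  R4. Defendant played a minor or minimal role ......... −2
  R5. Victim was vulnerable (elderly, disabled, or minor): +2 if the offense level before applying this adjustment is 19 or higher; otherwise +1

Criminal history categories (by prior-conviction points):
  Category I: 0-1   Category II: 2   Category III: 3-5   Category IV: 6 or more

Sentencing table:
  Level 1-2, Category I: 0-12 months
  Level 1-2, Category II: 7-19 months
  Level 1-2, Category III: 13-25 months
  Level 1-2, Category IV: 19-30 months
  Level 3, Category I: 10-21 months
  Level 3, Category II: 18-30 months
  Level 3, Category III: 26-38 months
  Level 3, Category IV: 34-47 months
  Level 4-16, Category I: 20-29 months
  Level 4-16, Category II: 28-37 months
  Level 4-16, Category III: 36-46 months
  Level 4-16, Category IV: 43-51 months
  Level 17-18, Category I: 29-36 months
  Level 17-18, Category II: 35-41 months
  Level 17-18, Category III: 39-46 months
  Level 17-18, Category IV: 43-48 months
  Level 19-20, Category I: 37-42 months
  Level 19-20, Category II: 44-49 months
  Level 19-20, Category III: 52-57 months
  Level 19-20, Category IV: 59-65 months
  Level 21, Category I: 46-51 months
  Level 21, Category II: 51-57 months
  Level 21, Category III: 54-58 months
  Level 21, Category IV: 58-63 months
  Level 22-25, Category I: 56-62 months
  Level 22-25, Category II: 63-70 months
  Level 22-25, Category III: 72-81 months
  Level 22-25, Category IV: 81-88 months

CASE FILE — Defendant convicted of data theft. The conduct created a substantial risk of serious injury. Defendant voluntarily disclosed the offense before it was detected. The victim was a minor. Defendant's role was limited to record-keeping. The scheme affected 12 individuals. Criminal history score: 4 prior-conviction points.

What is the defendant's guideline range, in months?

72-81 months

Base offense level for data theft: 21.
R1 applies: 21 + 4 = 25.
R2 applies: 25 − 1 = 24.
R3 applies (level before this adjustment is 24 ≥ 17, so +3): 24 + 3 = 27.
R4 applies: 27 − 2 = 25.
R5 applies (level before this adjustment is 25 ≥ 19, so +2): 25 + 2 = 27.
Level 27 exceeds the maximum of 25; capped at 25.
Final offense level: 25.
Criminal history: 4 prior points → Category III (3-5).
Level 25 falls in the 22-25 band.
Grid: Level 22-25 × Category III = 72-81 months.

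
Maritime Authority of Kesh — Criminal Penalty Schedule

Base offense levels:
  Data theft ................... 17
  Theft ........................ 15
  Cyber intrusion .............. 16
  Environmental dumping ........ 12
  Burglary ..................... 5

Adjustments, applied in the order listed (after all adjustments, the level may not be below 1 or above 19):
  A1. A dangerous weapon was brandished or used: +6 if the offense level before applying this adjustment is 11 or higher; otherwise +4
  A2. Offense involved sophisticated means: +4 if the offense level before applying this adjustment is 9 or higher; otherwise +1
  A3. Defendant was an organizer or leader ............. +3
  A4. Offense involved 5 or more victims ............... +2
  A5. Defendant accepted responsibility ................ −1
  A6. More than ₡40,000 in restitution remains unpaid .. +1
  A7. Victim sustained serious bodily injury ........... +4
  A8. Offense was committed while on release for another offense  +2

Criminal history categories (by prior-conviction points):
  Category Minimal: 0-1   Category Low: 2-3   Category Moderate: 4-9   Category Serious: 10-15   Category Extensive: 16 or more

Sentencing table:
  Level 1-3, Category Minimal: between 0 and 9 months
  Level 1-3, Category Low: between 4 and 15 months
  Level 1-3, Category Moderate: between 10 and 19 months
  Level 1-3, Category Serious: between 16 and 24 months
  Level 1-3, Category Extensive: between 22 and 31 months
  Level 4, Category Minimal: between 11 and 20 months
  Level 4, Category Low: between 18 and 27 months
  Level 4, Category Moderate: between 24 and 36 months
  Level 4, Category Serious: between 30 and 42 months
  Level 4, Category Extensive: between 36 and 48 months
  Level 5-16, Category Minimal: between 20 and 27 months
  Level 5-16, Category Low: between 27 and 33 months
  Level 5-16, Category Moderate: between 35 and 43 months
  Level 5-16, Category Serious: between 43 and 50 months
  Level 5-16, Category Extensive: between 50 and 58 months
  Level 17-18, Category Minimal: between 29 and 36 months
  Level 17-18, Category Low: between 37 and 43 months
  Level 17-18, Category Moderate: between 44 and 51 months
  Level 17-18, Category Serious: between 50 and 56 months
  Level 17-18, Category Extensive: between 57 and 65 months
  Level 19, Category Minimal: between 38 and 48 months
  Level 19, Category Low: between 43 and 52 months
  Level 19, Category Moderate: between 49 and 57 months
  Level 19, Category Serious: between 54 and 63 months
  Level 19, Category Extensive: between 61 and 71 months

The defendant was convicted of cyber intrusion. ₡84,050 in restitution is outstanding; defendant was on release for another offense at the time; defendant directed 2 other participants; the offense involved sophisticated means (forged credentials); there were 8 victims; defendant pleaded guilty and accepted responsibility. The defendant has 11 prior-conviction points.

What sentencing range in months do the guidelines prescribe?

54-63 months

Base offense level for cyber intrusion: 16.
A2 applies (level before this adjustment is 16 ≥ 9, so +4): 16 + 4 = 20.
A3 applies: 20 + 3 = 23.
A4 applies: 23 + 2 = 25.
A5 applies: 25 − 1 = 24.
A6 applies: 24 + 1 = 25.
A7 does not apply.
A8 applies: 25 + 2 = 27.
Level 27 exceeds the maximum of 19; capped at 19.
Final offense level: 19.
Criminal history: 11 prior points → Category Serious (10-15).
Level 19 falls in the 19 band.
Grid: Level 19 × Category Serious = 54-63 months.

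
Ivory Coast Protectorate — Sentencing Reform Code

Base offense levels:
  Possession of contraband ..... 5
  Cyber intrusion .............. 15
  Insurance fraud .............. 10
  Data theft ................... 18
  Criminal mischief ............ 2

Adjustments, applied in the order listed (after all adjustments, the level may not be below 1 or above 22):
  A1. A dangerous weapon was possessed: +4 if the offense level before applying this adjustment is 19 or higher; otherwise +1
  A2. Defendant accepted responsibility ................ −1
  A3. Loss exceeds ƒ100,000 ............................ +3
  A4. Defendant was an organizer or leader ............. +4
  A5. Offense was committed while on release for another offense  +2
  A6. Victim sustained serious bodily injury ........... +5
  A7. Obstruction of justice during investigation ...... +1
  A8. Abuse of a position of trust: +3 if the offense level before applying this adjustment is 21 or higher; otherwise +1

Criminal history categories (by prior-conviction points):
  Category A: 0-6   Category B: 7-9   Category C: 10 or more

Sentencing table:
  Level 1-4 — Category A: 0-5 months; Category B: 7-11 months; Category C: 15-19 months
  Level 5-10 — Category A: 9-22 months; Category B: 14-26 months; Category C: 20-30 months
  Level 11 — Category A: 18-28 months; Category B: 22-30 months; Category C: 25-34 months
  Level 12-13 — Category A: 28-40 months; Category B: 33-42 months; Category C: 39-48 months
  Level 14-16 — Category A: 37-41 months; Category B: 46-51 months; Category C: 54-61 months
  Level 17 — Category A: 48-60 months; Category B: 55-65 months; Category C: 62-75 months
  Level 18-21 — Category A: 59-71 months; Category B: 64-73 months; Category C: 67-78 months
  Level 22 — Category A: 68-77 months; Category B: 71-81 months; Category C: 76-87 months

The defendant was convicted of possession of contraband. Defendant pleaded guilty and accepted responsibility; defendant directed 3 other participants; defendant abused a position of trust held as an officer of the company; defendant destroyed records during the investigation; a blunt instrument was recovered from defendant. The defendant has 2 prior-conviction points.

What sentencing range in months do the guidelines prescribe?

Base offense level for possession of contraband: 5.
A1 applies (level before this adjustment is 5 < 19, so +1): 5 + 1 = 6.
A2 applies: 6 − 1 = 5.
A3 does not apply.
A4 applies: 5 + 4 = 9.
A5 does not apply.
A7 applies: 9 + 1 = 10.
A8 applies (level before this adjustment is 10 < 21, so +1): 10 + 1 = 11.
Final offense level: 11.
Criminal history: 2 prior points → Category A (0-6).
Level 11 falls in the 11 band.
Grid: Level 11 × Category A = 18-28 months.

18-28 months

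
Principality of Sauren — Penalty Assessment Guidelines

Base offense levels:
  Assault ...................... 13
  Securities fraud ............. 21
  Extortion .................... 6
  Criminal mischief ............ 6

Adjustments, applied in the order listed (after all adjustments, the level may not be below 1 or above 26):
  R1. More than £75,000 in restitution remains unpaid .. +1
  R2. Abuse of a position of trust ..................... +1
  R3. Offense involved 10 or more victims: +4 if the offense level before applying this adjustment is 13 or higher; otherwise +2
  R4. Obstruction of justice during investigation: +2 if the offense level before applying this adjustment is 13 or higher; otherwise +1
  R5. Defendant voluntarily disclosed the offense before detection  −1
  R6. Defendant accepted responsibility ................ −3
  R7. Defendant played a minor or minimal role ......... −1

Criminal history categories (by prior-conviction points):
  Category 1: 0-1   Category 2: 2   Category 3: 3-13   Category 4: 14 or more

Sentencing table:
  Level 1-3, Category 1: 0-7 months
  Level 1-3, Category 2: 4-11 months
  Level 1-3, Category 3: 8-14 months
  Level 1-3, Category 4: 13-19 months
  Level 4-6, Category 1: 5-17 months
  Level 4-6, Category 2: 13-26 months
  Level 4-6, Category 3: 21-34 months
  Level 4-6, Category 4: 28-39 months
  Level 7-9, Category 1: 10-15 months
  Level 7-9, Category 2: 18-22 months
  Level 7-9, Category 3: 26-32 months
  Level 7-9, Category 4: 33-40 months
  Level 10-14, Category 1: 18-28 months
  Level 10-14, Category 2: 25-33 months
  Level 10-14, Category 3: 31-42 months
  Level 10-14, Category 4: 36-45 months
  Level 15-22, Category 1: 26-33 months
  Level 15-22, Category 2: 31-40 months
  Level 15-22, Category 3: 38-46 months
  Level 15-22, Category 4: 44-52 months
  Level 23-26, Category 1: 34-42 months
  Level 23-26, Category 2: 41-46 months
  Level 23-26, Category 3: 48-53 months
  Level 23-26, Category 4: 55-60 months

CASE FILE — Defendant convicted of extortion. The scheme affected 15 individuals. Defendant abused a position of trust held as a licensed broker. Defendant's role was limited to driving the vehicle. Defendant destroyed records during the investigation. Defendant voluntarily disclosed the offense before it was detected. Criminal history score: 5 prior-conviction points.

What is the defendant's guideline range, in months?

Base offense level for extortion: 6.
R1 does not apply.
R2 applies: 6 + 1 = 7.
R3 applies (level before this adjustment is 7 < 13, so +2): 7 + 2 = 9.
R4 applies (level before this adjustment is 9 < 13, so +1): 9 + 1 = 10.
R5 applies: 10 − 1 = 9.
R6 does not apply.
R7 applies: 9 − 1 = 8.
Final offense level: 8.
Criminal history: 5 prior points → Category 3 (3-13).
Level 8 falls in the 7-9 band.
Grid: Level 7-9 × Category 3 = 26-32 months.

26-32 months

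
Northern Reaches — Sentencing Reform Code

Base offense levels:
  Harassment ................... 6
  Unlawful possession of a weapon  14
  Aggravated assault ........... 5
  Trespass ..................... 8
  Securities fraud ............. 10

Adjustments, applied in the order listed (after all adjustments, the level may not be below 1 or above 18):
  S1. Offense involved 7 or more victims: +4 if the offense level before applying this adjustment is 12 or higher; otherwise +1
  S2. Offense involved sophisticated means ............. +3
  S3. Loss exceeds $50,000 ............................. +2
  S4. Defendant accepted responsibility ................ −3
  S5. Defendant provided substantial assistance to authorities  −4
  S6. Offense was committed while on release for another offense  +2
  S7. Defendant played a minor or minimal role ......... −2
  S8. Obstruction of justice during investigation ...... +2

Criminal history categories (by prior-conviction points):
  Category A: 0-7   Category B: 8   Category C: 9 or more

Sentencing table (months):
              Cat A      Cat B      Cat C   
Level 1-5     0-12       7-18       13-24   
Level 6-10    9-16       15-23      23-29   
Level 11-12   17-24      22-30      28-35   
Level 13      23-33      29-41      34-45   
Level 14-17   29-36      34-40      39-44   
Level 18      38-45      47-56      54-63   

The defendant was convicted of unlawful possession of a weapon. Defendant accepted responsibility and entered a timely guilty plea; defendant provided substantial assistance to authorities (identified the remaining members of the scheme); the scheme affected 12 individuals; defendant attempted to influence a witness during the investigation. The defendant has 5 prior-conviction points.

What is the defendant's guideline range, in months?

23-33 months

Base offense level for unlawful possession of a weapon: 14.
S1 applies (level before this adjustment is 14 ≥ 12, so +4): 14 + 4 = 18.
S2 does not apply.
S3 does not apply.
S4 applies: 18 − 3 = 15.
S5 applies: 15 − 4 = 11.
S8 applies: 11 + 2 = 13.
Final offense level: 13.
Criminal history: 5 prior points → Category A (0-7).
Level 13 falls in the 13 band.
Grid: Level 13 × Category A = 23-33 months.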